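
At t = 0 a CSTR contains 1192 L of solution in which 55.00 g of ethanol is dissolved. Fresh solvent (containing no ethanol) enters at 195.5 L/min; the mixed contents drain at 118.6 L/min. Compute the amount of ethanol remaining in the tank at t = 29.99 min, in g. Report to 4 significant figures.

10.45 g

Total volume: dV/dt = Q_in − Q_out = 76.9000 L/min, so V(t) = 1192 + 76.9000 t and V(29.99) = 3498.23 L.
Species balance (pure solvent in): dm/dt = −Q_out · m/V(t).
Separate: dm/m = −Q_out dt/V(t) ⇒ ln(m/m₀) = −(Q_out/(Q_in−Q_out)) ln(V/V₀).
m = m₀ (V₀/V)^(Q_out/(Q_in−Q_out)) = 55.00 × (1192/3498.23)^(1.54226) = 10.4531 g.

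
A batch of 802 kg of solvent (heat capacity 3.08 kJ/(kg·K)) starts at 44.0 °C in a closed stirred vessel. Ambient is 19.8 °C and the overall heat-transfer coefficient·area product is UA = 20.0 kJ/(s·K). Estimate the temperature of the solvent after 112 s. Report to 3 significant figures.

29.6 °C

Energy balance: M c_p dT/dt = −UA(T − T_amb).
dT/dt = (T_ss − T)/τ with T_ss = T_amb = 19.800 °C, τ = M c_p/UA = 802·3.08/20.0 = 123.51 s.
Solution: T(t) = T_ss + (T₀ − T_ss) e^(−t/τ).
T(112) = 19.800 + (24.200)·0.40380 = 29.572 °C.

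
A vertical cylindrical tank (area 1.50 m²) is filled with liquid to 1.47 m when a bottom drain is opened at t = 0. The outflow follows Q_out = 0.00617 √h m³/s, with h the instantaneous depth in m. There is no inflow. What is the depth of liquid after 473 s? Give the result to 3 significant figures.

Unsteady balance on liquid volume: A dh/dt = −0.00617 √h.
This is separable: 2 d(√h)/dt = −0.00617/A, so √h = √h₀ − (0.00617/(2A)) t.
√h = √1.47 − 0.00617·473/(2·1.50) = 1.2124 − 0.97280 = 0.23963.
h = 0.23963² = 0.057424 m.

0.0574 m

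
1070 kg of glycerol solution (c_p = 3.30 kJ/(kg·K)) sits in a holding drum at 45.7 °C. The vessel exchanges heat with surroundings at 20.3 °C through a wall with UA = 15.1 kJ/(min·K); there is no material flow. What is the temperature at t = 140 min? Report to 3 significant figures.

Lumped-capacitance energy balance: M c_p dT/dt = UA(T_amb − T).
dT/dt = (T_ss − T)/τ with T_ss = T_amb = 20.300 °C, τ = M c_p/UA = 1070·3.30/15.1 = 233.84 min.
Solution: T(t) = T_ss + (T₀ − T_ss) e^(−t/τ).
T(140) = 20.300 + (25.400)·0.54953 = 34.258 °C.

34.3 °C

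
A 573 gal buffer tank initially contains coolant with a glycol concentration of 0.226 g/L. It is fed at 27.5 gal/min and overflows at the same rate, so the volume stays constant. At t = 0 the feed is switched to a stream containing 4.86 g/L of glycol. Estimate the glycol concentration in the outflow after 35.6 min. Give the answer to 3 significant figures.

Accumulation = in − out for the solute gives V dC/dt = Q(C_in − C).
So dC/dt = (C_in − C)/τ with τ = V/Q = 573/27.5 = 20.836 min.
C approaches C_in exponentially: C(t) = C_in + (C₀ − C_in) e^(−t/τ).
C(35.6) = 4.86 + (0.226 − 4.86)·e^(−35.6/20.836) = 4.86 + (-4.6340)·0.18113 = 4.0207 g/L.

4.02 g/L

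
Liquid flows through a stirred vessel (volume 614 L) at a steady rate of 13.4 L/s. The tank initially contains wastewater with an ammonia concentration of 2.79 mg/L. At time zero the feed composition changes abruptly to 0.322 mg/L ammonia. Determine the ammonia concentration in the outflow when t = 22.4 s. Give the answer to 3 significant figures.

1.84 mg/L

Transient balance on the dissolved component: V dC/dt = Q(C_in − C).
Time constant τ = V/Q = 614/13.4 = 45.821 s.
Integrating: C(t) = C_in + (C₀ − C_in) e^(−t/τ).
C(22.4) = 0.322 + (2.79 − 0.322)·e^(−22.4/45.821) = 0.322 + (2.4680)·0.61333 = 1.8357 mg/L.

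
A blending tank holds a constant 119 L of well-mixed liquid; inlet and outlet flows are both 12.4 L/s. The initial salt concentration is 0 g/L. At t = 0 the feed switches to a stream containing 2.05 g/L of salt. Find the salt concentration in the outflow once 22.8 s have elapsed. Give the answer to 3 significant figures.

1.86 g/L

Species balance on the tank: V dC/dt = Q(C_in − C).
Rewrite as dC/dt + C/τ = C_in/τ, τ = V/Q = 9.5968 s.
C approaches C_in exponentially: C(t) = C_in + (C₀ − C_in) e^(−t/τ).
C(22.8) = 2.05 + (0 − 2.05)·e^(−22.8/9.5968) = 2.05 + (-2.0500)·0.092940 = 1.8595 g/L.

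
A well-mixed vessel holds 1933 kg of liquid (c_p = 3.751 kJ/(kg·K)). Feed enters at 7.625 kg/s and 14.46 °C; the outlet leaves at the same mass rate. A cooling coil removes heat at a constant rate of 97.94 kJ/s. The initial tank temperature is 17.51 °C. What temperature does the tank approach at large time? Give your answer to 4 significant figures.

11.04 °C

M c_p dT/dt = ṁ c_p (T_in − T) − Q̇.
At steady state dT/dt = 0 ⇒ T_ss = T_in − Q̇/(ṁ c_p) = 14.46 − 97.94/(7.625·3.751) = 11.0357 °C.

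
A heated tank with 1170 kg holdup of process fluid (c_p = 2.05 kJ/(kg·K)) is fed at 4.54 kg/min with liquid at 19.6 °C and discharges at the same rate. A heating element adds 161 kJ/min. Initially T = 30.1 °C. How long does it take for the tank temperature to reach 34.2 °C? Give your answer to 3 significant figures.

238 min

Energy balance: M c_p dT/dt = ṁ c_p (T_in − T) + 161.
τ = M/ṁ = 257.71 min; T_ss = T_in + Q̇/(ṁ c_p) = 36.899 °C.
T(t) = T_ss + (T₀ − T_ss) e^(−t/τ). Set T = 34.2:
e^(−t/τ) = (34.2 − 36.899)/(30.1 − 36.899) = 0.39695
t = −257.71 · ln(0.39695) = 238.11 min.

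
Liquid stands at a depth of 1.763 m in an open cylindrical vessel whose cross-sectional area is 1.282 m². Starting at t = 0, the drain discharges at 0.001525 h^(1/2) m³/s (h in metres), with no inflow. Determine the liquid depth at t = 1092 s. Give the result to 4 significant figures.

Volume balance on the tank: A dh/dt = −0.001525 √h.
Separate and integrate: 2(√h − √h₀) = −(0.001525/A) t.
√h = √1.763 − 0.001525·1092/(2·1.282) = 1.32778 − 0.649493 = 0.678287.
h = 0.678287² = 0.460073 m.

0.4601 m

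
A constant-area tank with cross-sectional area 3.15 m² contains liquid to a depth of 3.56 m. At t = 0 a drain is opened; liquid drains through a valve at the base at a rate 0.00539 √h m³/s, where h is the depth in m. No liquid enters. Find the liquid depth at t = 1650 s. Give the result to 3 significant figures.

0.226 m

Unsteady balance on liquid volume: A dh/dt = −0.00539 √h.
This is separable: 2 d(√h)/dt = −0.00539/A, so √h = √h₀ − (0.00539/(2A)) t.
√h = √3.56 − 0.00539·1650/(2·3.15) = 1.8868 − 1.4117 = 0.47513.
h = 0.47513² = 0.22575 m.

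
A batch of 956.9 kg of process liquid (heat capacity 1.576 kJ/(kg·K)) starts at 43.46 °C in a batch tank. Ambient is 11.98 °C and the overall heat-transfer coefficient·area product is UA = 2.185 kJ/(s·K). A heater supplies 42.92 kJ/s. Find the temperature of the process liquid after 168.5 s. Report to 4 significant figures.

40.90 °C

Lumped-capacitance energy balance: M c_p dT/dt = UA(T_amb − T) + Q̇.
dT/dt = (T_ss − T)/τ with T_ss = T_amb + Q̇/UA = 11.98 + 42.92/2.185 = 31.6230 °C, τ = M c_p/UA = 956.9·1.576/2.185 = 690.194 s.
This is linear first-order; T(t) = T_ss + (T₀ − T_ss) e^(−t/τ).
T(168.5) = 31.6230 + (11.8370)·0.783383 = 40.8959 °C.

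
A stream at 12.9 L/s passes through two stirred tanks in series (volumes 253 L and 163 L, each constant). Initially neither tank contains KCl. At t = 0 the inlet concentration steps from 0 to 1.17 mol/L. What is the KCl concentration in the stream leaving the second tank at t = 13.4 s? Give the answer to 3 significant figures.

Time constants: τᵢ = Vᵢ/Q for each well-mixed tank.
τ₁ = 253/12.9 = 19.612 s; τ₂ = 163/12.9 = 12.636 s.
Tank 1: C₁ = C_in(1 − e^(−t/τ₁)). Tank 2 (τ₁ ≠ τ₂): C₂ = C_in[1 − (τ₁ e^(−t/τ₁) − τ₂ e^(−t/τ₂))/(τ₁ − τ₂)].
At t = 13.4: e^(−t/τ₁) = 0.50498, e^(−t/τ₂) = 0.34629.
C₂ = 1.17·[1 − (19.612·0.50498 − 12.636·0.34629)/(6.9767)] = 1.17·0.20761 = 0.24291 mol/L.

0.243 mol/L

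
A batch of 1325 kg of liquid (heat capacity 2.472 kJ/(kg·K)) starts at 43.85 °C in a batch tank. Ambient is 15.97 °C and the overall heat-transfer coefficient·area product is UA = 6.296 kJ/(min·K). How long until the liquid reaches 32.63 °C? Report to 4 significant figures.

267.9 min

Lumped-capacitance energy balance: M c_p dT/dt = UA(T_amb − T).
τ = M c_p/UA = 520.235 min; T_ss = T_amb = 15.9700 °C.
T(t) = T_ss + (T₀ − T_ss)e^(−t/τ); set T = 32.63:
t = −τ ln[(T − T_ss)/(T₀ − T_ss)] = −520.235 · ln(0.597561) = 267.868 min.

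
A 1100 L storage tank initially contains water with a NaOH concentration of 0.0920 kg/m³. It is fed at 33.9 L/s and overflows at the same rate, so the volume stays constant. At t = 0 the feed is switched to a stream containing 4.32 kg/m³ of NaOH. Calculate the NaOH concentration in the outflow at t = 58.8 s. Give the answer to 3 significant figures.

Mass balance on the solute (V constant): V dC/dt = Q(C_in − C).
Rewrite as dC/dt + C/τ = C_in/τ, τ = V/Q = 32.448 s.
Solution: C(t) = C_in + (C₀ − C_in) e^(−t/τ).
C(58.8) = 4.32 + (0.0920 − 4.32)·e^(−58.8/32.448) = 4.32 + (-4.2280)·0.16331 = 3.6295 kg/m³.

3.63 kg/m³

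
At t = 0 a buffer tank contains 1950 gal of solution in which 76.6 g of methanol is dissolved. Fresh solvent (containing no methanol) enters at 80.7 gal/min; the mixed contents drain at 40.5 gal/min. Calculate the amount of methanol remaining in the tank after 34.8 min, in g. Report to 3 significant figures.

44.4 g

Let m(t) be the amount of methanol. Volume: V(t) = V₀ + (Q_in − Q_out) t = 1950 + 40.200 t; V(34.8) = 3349.0 gal.
No methanol enters, so dm/dt = −Q_out · (m/V).
dm/m = −Q_out dt/(V₀ + 40.200 t); integrating gives ln(m/m₀) = −(Q_out/(Q_in−Q_out)) ln(V/V₀).
m = m₀ (V₀/V)^(Q_out/(Q_in−Q_out)) = 76.6 × (1950/3349.0)^(1.0075) = 44.422 g.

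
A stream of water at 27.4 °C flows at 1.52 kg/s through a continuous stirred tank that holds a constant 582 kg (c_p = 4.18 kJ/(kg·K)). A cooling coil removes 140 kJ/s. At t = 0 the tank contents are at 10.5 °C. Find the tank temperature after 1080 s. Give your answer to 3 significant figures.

Unsteady energy balance on the tank contents: M c_p dT/dt = ṁ c_p (T_in − T) − 140.
τ = M/ṁ = 382.89 s; T_ss = T_in − Q̇/(ṁ c_p) = 27.4 − 140/(1.52·4.18) = 5.3652 °C.
T approaches T_ss exponentially: T(t) = T_ss + (T₀ − T_ss) e^(−t/τ).
T(1080) = 5.3652 + (5.1348)·e^(−1080/382.89) = 5.3652 + (5.1348)·0.059569 = 5.6711 °C.

5.67 °C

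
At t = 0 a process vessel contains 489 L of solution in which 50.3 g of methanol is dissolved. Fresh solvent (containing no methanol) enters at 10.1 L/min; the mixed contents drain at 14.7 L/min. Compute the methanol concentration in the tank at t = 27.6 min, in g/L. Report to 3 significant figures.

0.0532 g/L

Let m(t) be the amount of methanol. Volume: V(t) = V₀ + (Q_in − Q_out) t = 489 − 4.6000 t; V(27.6) = 362.04 L.
Solute balance: dm/dt = 0 − Q_out C = −Q_out m/V(t).
dm/m = −Q_out dt/(V₀ − 4.6000 t); integrating gives ln(m/m₀) = −(Q_out/(Q_in−Q_out)) ln(V/V₀).
m = m₀ (V₀/V)^(Q_out/(Q_in−Q_out)) = 50.3 × (489/362.04)^(-3.1957) = 19.247 g.
C = m/V = 19.247/362.04 = 0.053163 g/L.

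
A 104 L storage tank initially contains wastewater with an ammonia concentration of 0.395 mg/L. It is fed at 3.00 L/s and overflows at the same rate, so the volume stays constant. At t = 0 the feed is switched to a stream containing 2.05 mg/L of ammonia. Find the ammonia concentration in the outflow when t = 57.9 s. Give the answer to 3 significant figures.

1.74 mg/L

Mass balance on the solute (V constant): V dC/dt = Q(C_in − C).
So dC/dt = (C_in − C)/τ with τ = V/Q = 104/3.00 = 34.667 s.
Solution: C(t) = C_in + (C₀ − C_in) e^(−t/τ).
C(57.9) = 2.05 + (0.395 − 2.05)·e^(−57.9/34.667) = 2.05 + (-1.6550)·0.18821 = 1.7385 mg/L.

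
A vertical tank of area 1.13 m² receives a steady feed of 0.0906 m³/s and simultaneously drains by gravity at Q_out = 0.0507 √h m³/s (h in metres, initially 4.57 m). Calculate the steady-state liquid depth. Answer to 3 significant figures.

3.19 m

A dh/dt = Q_in − 0.0507 √h. Steady state requires inflow = outflow:
Q_in = 0.0507 √h_ss ⇒ √h_ss = 0.0906/0.0507 = 1.7870.
h_ss = 1.7870² = 3.1933 m. (Since h₀ = 4.57 m > h_ss, the level will fall toward this value.)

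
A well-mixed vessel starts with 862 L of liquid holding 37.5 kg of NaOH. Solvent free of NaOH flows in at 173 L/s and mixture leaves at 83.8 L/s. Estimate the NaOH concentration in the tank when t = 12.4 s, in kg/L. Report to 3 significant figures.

0.00877 kg/L

Total volume: dV/dt = Q_in − Q_out = 89.200 L/s, so V(t) = 862 + 89.200 t and V(12.4) = 1968.1 L.
No NaOH enters, so dm/dt = −Q_out · (m/V).
Separate: dm/m = −Q_out dt/V(t) ⇒ ln(m/m₀) = −(Q_out/(Q_in−Q_out)) ln(V/V₀).
m = m₀ (V₀/V)^(Q_out/(Q_in−Q_out)) = 37.5 × (862/1968.1)^(0.93946) = 17.266 kg.
C = m/V = 17.266/1968.1 = 0.0087732 kg/L.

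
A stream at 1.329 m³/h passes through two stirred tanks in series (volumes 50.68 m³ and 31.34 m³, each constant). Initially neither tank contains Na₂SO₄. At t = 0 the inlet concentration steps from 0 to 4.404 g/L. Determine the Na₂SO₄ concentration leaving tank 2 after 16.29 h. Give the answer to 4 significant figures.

Species balance on tank i: dCᵢ/dt = (Cᵢ₋₁ − Cᵢ)/τᵢ with τᵢ = Vᵢ/Q.
τ₁ = 50.68/1.329 = 38.1339 h; τ₂ = 31.34/1.329 = 23.5816 h.
Solving the cascade with C₁(0)=C₂(0)=0 gives C₂(t) = C_in[1 − (τ₁ e^(−t/τ₁) − τ₂ e^(−t/τ₂))/(τ₁ − τ₂)].
At t = 16.29: e^(−t/τ₁) = 0.652347, e^(−t/τ₂) = 0.501179.
C₂ = 4.404·[1 − (38.1339·0.652347 − 23.5816·0.501179)/(14.5523)] = 4.404·0.102689 = 0.452243 g/L.

0.4522 g/L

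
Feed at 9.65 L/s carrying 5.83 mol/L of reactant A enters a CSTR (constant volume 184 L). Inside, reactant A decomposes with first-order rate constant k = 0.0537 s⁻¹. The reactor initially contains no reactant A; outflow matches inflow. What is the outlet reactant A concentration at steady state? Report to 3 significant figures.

2.88 mol/L

Species balance: V dC/dt = Q C_in − Q C − k V C.
At steady state: 0 = Q C_in − (Q + kV) C_ss, so C_ss = Q C_in/(Q + kV).
C_ss = 9.65·5.83/(9.65 + 0.0537·184) = 56.260/19.531 = 2.8806 mol/L.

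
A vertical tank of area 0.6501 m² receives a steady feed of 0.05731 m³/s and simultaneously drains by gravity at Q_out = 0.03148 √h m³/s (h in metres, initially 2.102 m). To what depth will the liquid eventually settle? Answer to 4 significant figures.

3.314 m

A dh/dt = Q_in − 0.03148 √h. Steady state requires inflow = outflow:
Q_in = 0.03148 √h_ss ⇒ √h_ss = 0.05731/0.03148 = 1.82052.
h_ss = 1.82052² = 3.31430 m. (Since h₀ = 2.102 m < h_ss, the level will rise toward this value.)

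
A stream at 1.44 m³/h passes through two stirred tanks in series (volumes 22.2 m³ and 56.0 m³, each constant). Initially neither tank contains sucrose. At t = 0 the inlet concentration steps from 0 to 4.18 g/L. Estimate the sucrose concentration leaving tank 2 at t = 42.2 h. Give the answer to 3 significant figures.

2.02 g/L

Species balance on tank i: dCᵢ/dt = (Cᵢ₋₁ − Cᵢ)/τᵢ with τᵢ = Vᵢ/Q.
τ₁ = 22.2/1.44 = 15.417 h; τ₂ = 56.0/1.44 = 38.889 h.
Solving the cascade with C₁(0)=C₂(0)=0 gives C₂(t) = C_in[1 − (τ₁ e^(−t/τ₁) − τ₂ e^(−t/τ₂))/(τ₁ − τ₂)].
At t = 42.2: e^(−t/τ₁) = 0.064745, e^(−t/τ₂) = 0.33785.
C₂ = 4.18·[1 − (15.417·0.064745 − 38.889·0.33785)/(-23.472)] = 4.18·0.48277 = 2.0180 g/L.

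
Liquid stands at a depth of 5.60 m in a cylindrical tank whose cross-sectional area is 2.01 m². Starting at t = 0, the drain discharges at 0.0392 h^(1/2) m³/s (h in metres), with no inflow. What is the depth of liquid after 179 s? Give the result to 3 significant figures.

0.386 m

Unsteady balance on liquid volume: A dh/dt = −0.0392 √h.
This is separable: 2 d(√h)/dt = −0.0392/A, so √h = √h₀ − (0.0392/(2A)) t.
√h = √5.60 − 0.0392·179/(2·2.01) = 2.3664 − 1.7455 = 0.62096.
h = 0.62096² = 0.38559 m.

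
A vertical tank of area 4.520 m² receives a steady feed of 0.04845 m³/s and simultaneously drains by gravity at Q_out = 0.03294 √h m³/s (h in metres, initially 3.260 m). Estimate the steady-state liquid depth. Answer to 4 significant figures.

2.163 m

A dh/dt = Q_in − 0.03294 √h. Steady state requires inflow = outflow:
Q_in = 0.03294 √h_ss ⇒ √h_ss = 0.04845/0.03294 = 1.47086.
h_ss = 1.47086² = 2.16342 m. (Since h₀ = 3.260 m > h_ss, the level will fall toward this value.)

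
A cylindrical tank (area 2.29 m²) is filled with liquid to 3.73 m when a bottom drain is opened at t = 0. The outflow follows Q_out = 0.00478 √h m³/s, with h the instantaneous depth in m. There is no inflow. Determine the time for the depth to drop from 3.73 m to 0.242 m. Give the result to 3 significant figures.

Unsteady balance on liquid volume: A dh/dt = −0.00478 √h.
This is separable: 2 d(√h)/dt = −0.00478/A, so √h = √h₀ − (0.00478/(2A)) t.
t = 2A(√h₀ − √h)/0.00478 = 2·2.29·(√3.73 − √0.242)/0.00478
  = 4.5800 × (1.9313 − 0.49193) / 0.00478 = 1379.2 s.

1380 s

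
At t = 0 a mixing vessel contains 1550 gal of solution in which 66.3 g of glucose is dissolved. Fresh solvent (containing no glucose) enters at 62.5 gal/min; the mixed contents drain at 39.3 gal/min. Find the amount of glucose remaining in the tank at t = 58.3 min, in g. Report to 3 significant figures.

22.9 g

Total volume: dV/dt = Q_in − Q_out = 23.200 gal/min, so V(t) = 1550 + 23.200 t and V(58.3) = 2902.6 gal.
No glucose enters, so dm/dt = −Q_out · (m/V).
Separate: dm/m = −Q_out dt/V(t) ⇒ ln(m/m₀) = −(Q_out/(Q_in−Q_out)) ln(V/V₀).
m = m₀ (V₀/V)^(Q_out/(Q_in−Q_out)) = 66.3 × (1550/2902.6)^(1.6940) = 22.908 g.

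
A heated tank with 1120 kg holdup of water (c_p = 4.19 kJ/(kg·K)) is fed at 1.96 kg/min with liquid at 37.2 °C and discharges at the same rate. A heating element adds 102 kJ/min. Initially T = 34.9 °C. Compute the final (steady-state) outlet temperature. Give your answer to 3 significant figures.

49.6 °C

First-law balance (no shaft work): M c_p dT/dt = ṁ c_p (T_in − T) + 102.
At steady state dT/dt = 0 ⇒ T_ss = T_in + Q̇/(ṁ c_p) = 37.2 + 102/(1.96·4.19) = 49.620 °C.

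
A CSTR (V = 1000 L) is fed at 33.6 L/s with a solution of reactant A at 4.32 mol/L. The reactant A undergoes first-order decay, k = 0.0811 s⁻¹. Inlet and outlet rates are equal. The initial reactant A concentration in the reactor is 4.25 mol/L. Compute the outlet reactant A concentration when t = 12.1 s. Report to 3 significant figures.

Accumulation = in − out − consumed: V dC/dt = Q C_in − Q C − k V C.
dC/dt = (Q/V) C_in − (Q/V + k) C; effective rate a = Q/V + k = 0.033600 + 0.0811 = 0.11470 s⁻¹.
C_ss = Q C_in/(Q + kV) = 1.2655 mol/L; C(t) = C_ss + (C₀ − C_ss) e^(−a t).
C(12.1) = 1.2655 + (2.9845)·e^(−0.11470·12.1) = 1.2655 + (2.9845)·0.24961 = 2.0104 mol/L.

2.01 mol/L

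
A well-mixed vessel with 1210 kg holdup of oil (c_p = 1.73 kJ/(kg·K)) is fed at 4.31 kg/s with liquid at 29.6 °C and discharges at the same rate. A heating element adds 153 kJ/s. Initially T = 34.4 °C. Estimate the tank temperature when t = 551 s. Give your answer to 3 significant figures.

47.9 °C

Unsteady energy balance on the tank contents: M c_p dT/dt = ṁ c_p (T_in − T) + 153.
Rearrange: dT/dt = (T_ss − T)/τ with τ = M/ṁ = 280.74 s and T_ss = T_in + Q̇/(ṁ c_p) = 50.120 °C.
Solution: T(t) = T_ss + (T₀ − T_ss) e^(−t/τ).
T(551) = 50.120 + (-15.720)·e^(−551/280.74) = 50.120 + (-15.720)·0.14049 = 47.911 °C.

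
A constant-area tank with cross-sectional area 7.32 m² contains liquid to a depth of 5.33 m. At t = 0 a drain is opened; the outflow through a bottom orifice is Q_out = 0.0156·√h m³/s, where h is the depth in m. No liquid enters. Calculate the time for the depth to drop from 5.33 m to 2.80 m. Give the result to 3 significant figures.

596 s

Mass balance (ρ constant): A dh/dt = −0.0156 √h.
This is separable: 2 d(√h)/dt = −0.0156/A, so √h = √h₀ − (0.0156/(2A)) t.
t = 2A(√h₀ − √h)/0.0156 = 2·7.32·(√5.33 − √2.80)/0.0156
  = 14.640 × (2.3087 − 1.6733) / 0.0156 = 596.26 s.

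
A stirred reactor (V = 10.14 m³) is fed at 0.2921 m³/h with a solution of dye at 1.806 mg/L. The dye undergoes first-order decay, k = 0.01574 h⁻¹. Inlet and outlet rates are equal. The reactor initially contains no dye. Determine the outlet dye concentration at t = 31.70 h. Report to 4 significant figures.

V dC/dt = Q(C_in − C) − k V C.
This is linear with rate a = Q/V + k = 0.0445467 h⁻¹.
C_ss = Q C_in/(Q + kV) = 1.16787 mg/L; C(t) = C_ss + (C₀ − C_ss) e^(−a t).
C(31.70) = 1.16787 + (-1.16787)·e^(−0.0445467·31.70) = 1.16787 + (-1.16787)·0.243624 = 0.883352 mg/L.

0.8834 mg/L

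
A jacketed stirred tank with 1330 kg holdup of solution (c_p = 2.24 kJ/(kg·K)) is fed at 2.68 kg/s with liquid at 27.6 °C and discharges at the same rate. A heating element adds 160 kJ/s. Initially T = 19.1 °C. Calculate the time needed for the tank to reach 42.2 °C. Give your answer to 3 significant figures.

531 s

Unsteady energy balance on the tank contents: M c_p dT/dt = ṁ c_p (T_in − T) + 160.
τ = M/ṁ = 496.27 s; T_ss = T_in + Q̇/(ṁ c_p) = 54.252 °C.
T(t) = T_ss + (T₀ − T_ss) e^(−t/τ). Set T = 42.2:
e^(−t/τ) = (42.2 − 54.252)/(19.1 − 54.252) = 0.34286
t = −496.27 · ln(0.34286) = 531.22 s.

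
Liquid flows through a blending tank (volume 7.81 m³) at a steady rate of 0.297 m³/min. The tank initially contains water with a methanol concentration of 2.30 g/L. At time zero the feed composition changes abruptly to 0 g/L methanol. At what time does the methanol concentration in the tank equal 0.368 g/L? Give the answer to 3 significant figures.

48.2 min

Species balance on the tank: V dC/dt = Q(C_in − C), so τ = V/Q = 26.296 min.
C(t) = C_in + (C₀ − C_in) e^(−t/τ). Set C = 0.368 and solve for t:
e^(−t/τ) = (C − C_in)/(C₀ − C_in) = (0.368 − 0)/(2.30 − 0) = 0.16000
t = −τ ln(…) = 26.296 × 1.8326 = 48.190 min.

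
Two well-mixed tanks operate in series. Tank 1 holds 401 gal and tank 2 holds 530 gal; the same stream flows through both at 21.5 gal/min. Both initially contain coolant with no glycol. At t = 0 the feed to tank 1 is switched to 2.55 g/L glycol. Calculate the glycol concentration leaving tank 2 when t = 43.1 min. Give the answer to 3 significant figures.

Each tank obeys Vᵢ dCᵢ/dt = Q(Cᵢ₋₁ − Cᵢ), so τᵢ = Vᵢ/Q.
τ₁ = 401/21.5 = 18.651 min; τ₂ = 530/21.5 = 24.651 min.
Tank 1: C₁ = C_in(1 − e^(−t/τ₁)). Tank 2 (τ₁ ≠ τ₂): C₂ = C_in[1 − (τ₁ e^(−t/τ₁) − τ₂ e^(−t/τ₂))/(τ₁ − τ₂)].
At t = 43.1: e^(−t/τ₁) = 0.099177, e^(−t/τ₂) = 0.17405.
C₂ = 2.55·[1 − (18.651·0.099177 − 24.651·0.17405)/(-6.0000)] = 2.55·0.59319 = 1.5126 g/L.

1.51 g/L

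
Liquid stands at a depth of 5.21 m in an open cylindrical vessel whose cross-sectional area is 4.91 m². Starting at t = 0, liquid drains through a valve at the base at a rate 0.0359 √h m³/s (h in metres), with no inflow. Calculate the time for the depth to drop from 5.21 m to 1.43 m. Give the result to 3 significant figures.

297 s

With no inflow, A dh/dt = −0.0359 √h.
This is separable: 2 d(√h)/dt = −0.0359/A, so √h = √h₀ − (0.0359/(2A)) t.
t = 2A(√h₀ − √h)/0.0359 = 2·4.91·(√5.21 − √1.43)/0.0359
  = 9.8200 × (2.2825 − 1.1958) / 0.0359 = 297.26 s.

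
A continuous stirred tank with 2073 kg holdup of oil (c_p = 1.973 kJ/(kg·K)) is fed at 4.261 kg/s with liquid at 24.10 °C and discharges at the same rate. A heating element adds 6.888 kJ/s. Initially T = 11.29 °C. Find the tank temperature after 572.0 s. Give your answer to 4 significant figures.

M c_p dT/dt = ṁ c_p (T_in − T) + Q̇.
Rearrange: dT/dt = (T_ss − T)/τ with τ = M/ṁ = 486.506 s and T_ss = T_in + Q̇/(ṁ c_p) = 24.9193 °C.
T approaches T_ss exponentially: T(t) = T_ss + (T₀ − T_ss) e^(−t/τ).
T(572.0) = 24.9193 + (-13.6293)·e^(−572.0/486.506) = 24.9193 + (-13.6293)·0.308593 = 20.7134 °C.

20.71 °C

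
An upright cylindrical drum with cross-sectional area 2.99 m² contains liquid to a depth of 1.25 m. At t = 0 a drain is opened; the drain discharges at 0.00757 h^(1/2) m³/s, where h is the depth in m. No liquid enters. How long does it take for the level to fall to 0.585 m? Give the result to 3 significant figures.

A dh/dt = −Q_out = −0.00757 √h.
∫ h^(−1/2) dh = −(0.00757/A) ∫ dt, giving 2√h = 2√h₀ − (0.00757/A) t.
t = 2A(√h₀ − √h)/0.00757 = 2·2.99·(√1.25 − √0.585)/0.00757
  = 5.9800 × (1.1180 − 0.76485) / 0.00757 = 279.00 s.

279 s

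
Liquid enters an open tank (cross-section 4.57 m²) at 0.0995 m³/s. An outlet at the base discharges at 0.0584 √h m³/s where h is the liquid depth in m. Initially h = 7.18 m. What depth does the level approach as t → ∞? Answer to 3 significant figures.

A dh/dt = Q_in − 0.0584 √h. Steady state requires inflow = outflow:
Q_in = 0.0584 √h_ss ⇒ √h_ss = 0.0995/0.0584 = 1.7038.
h_ss = 1.7038² = 2.9028 m. (Since h₀ = 7.18 m > h_ss, the level will fall toward this value.)

2.90 m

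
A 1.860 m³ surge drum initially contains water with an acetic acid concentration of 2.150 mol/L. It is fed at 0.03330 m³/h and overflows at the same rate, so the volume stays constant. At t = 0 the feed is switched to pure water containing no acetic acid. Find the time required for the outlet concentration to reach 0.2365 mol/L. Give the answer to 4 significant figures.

123.3 h

Species balance: V dC/dt = Q(C_in − C) ⇒ τ = V/Q = 55.8559 h.
C(t) = C_in + (C₀ − C_in) e^(−t/τ). Set C = 0.2365 and solve for t:
e^(−t/τ) = (C − C_in)/(C₀ − C_in) = (0.2365 − 0)/(2.150 − 0) = 0.110000
t = −τ ln(…) = 55.8559 × 2.20727 = 123.289 h.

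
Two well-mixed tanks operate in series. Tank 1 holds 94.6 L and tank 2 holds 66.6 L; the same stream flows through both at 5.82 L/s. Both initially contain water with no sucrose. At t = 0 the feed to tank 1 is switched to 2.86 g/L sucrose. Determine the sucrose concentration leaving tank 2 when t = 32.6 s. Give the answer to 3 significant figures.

1.95 g/L

Time constants: τᵢ = Vᵢ/Q for each well-mixed tank.
τ₁ = 94.6/5.82 = 16.254 s; τ₂ = 66.6/5.82 = 11.443 s.
Solving the cascade with C₁(0)=C₂(0)=0 gives C₂(t) = C_in[1 − (τ₁ e^(−t/τ₁) − τ₂ e^(−t/τ₂))/(τ₁ − τ₂)].
At t = 32.6: e^(−t/τ₁) = 0.13458, e^(−t/τ₂) = 0.057912.
C₂ = 2.86·[1 − (16.254·0.13458 − 11.443·0.057912)/(4.8110)] = 2.86·0.68307 = 1.9536 g/L.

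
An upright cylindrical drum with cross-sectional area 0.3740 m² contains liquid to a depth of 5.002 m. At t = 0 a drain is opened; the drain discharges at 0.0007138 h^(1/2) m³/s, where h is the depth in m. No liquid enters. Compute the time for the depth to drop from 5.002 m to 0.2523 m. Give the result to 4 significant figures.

1817 s

A dh/dt = −Q_out = −0.0007138 √h.
∫ h^(−1/2) dh = −(0.0007138/A) ∫ dt, giving 2√h = 2√h₀ − (0.0007138/A) t.
t = 2A(√h₀ − √h)/0.0007138 = 2·0.3740·(√5.002 − √0.2523)/0.0007138
  = 0.748000 × (2.23652 − 0.502295) / 0.0007138 = 1817.31 s.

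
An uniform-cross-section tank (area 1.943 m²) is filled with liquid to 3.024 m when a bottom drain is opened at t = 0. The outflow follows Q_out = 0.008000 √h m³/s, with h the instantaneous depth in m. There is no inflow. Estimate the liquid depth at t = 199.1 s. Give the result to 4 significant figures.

1.766 m

A dh/dt = −Q_out = −0.008000 √h.
Separate and integrate: 2(√h − √h₀) = −(0.008000/A) t.
√h = √3.024 − 0.008000·199.1/(2·1.943) = 1.73897 − 0.409882 = 1.32908.
h = 1.32908² = 1.76646 m.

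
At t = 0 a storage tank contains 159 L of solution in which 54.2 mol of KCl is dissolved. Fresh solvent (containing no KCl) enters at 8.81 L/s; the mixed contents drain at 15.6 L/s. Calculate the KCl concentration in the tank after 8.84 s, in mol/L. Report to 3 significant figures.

0.184 mol/L

Total volume: dV/dt = Q_in − Q_out = -6.7900 L/s, so V(t) = 159 − 6.7900 t and V(8.84) = 98.976 L.
Solute balance: dm/dt = 0 − Q_out C = −Q_out m/V(t).
dm/m = −Q_out dt/(V₀ − 6.7900 t); integrating gives ln(m/m₀) = −(Q_out/(Q_in−Q_out)) ln(V/V₀).
m = m₀ (V₀/V)^(Q_out/(Q_in−Q_out)) = 54.2 × (159/98.976)^(-2.2975) = 18.240 mol.
C = m/V = 18.240/98.976 = 0.18429 mol/L.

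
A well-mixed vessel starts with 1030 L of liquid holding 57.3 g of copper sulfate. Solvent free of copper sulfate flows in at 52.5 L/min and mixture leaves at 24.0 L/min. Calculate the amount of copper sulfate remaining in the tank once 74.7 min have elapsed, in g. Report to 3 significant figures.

22.3 g

Let m(t) be the amount of copper sulfate. Volume: V(t) = V₀ + (Q_in − Q_out) t = 1030 + 28.500 t; V(74.7) = 3159.0 L.
No copper sulfate enters, so dm/dt = −Q_out · (m/V).
Separate: dm/m = −Q_out dt/V(t) ⇒ ln(m/m₀) = −(Q_out/(Q_in−Q_out)) ln(V/V₀).
m = m₀ (V₀/V)^(Q_out/(Q_in−Q_out)) = 57.3 × (1030/3159.0)^(0.84211) = 22.300 g.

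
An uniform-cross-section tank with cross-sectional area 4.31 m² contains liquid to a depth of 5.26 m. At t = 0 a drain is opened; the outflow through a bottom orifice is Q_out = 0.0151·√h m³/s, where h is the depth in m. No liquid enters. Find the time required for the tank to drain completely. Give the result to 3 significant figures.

1310 s

A dh/dt = −Q_out = −0.0151 √h.
This is separable: 2 d(√h)/dt = −0.0151/A, so √h = √h₀ − (0.0151/(2A)) t.
Tank is empty when √h = 0: t_empty = 2A√h₀/0.0151.
t_empty = 2·4.31·√5.26/0.0151 = 8.6200·2.2935/0.0151 = 1309.3 s.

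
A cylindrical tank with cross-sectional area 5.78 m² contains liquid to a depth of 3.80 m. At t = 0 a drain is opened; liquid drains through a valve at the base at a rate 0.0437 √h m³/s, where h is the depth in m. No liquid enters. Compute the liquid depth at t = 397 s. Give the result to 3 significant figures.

With no inflow, A dh/dt = −0.0437 √h.
∫ h^(−1/2) dh = −(0.0437/A) ∫ dt, giving 2√h = 2√h₀ − (0.0437/A) t.
√h = √3.80 − 0.0437·397/(2·5.78) = 1.9494 − 1.5008 = 0.44859.
h = 0.44859² = 0.20123 m.

0.201 m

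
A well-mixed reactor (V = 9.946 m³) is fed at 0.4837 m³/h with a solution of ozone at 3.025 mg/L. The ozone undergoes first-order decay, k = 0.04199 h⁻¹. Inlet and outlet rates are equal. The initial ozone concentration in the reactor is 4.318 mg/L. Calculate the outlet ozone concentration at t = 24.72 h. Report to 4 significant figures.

1.910 mg/L

Accumulation = in − out − consumed: V dC/dt = Q C_in − Q C − k V C.
This is linear with rate a = Q/V + k = 0.0906226 h⁻¹.
C_ss = Q C_in/(Q + kV) = 1.62337 mg/L; C(t) = C_ss + (C₀ − C_ss) e^(−a t).
C(24.72) = 1.62337 + (2.69463)·e^(−0.0906226·24.72) = 1.62337 + (2.69463)·0.106438 = 1.91018 mg/L.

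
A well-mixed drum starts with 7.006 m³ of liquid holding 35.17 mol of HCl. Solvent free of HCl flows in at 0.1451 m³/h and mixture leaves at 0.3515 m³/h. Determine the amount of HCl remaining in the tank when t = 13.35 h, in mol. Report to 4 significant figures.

15.02 mol

Total volume: dV/dt = Q_in − Q_out = -0.206400 m³/h, so V(t) = 7.006 − 0.206400 t and V(13.35) = 4.25056 m³.
Solute balance: dm/dt = 0 − Q_out C = −Q_out m/V(t).
dm/m = −Q_out dt/(V₀ − 0.206400 t); integrating gives ln(m/m₀) = −(Q_out/(Q_in−Q_out)) ln(V/V₀).
m = m₀ (V₀/V)^(Q_out/(Q_in−Q_out)) = 35.17 × (7.006/4.25056)^(-1.70300) = 15.0169 mol.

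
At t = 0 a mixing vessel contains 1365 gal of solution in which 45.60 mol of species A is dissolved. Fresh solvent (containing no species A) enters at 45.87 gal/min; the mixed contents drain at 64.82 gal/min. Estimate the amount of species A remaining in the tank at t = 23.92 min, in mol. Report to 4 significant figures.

11.47 mol

Let m(t) be the amount of species A. Volume: V(t) = V₀ + (Q_in − Q_out) t = 1365 − 18.9500 t; V(23.92) = 911.716 gal.
No species A enters, so dm/dt = −Q_out · (m/V).
Separate: dm/m = −Q_out dt/V(t) ⇒ ln(m/m₀) = −(Q_out/(Q_in−Q_out)) ln(V/V₀).
m = m₀ (V₀/V)^(Q_out/(Q_in−Q_out)) = 45.60 × (1365/911.716)^(-3.42058) = 11.4665 mol.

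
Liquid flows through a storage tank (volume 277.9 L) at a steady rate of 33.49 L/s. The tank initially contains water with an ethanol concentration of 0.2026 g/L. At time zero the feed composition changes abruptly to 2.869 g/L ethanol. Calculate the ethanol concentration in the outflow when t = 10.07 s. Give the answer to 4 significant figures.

Mass balance on the solute (V constant): V dC/dt = Q(C_in − C).
Rewrite as dC/dt + C/τ = C_in/τ, τ = V/Q = 8.29800 s.
Integrating: C(t) = C_in + (C₀ − C_in) e^(−t/τ).
C(10.07) = 2.869 + (0.2026 − 2.869)·e^(−10.07/8.29800) = 2.869 + (-2.66640)·0.297142 = 2.07670 g/L.

2.077 g/L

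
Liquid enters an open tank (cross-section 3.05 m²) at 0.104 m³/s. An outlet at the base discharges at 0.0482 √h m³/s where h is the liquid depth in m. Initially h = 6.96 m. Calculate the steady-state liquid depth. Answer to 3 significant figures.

Level balance: A dh/dt = 0.104 − 0.0482 √h. Setting dh/dt = 0:
Q_in = 0.0482 √h_ss ⇒ √h_ss = 0.104/0.0482 = 2.1577.
h_ss = 2.1577² = 4.6556 m. (Since h₀ = 6.96 m > h_ss, the level will fall toward this value.)

4.66 m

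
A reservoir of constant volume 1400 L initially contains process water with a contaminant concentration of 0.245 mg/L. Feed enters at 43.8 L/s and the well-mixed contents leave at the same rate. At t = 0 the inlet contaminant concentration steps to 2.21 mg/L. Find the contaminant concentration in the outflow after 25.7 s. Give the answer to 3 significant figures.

1.33 mg/L

Mass balance on the solute (V constant): V dC/dt = Q(C_in − C).
Time constant τ = V/Q = 1400/43.8 = 31.963 s.
Integrating: C(t) = C_in + (C₀ − C_in) e^(−t/τ).
C(25.7) = 2.21 + (0.245 − 2.21)·e^(−25.7/31.963) = 2.21 + (-1.9650)·0.44752 = 1.3306 mg/L.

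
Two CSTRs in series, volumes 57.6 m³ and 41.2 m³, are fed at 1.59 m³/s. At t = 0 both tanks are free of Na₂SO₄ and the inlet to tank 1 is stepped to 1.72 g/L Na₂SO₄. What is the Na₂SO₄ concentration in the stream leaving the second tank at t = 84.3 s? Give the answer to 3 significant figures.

Species balance on tank i: dCᵢ/dt = (Cᵢ₋₁ − Cᵢ)/τᵢ with τᵢ = Vᵢ/Q.
τ₁ = 57.6/1.59 = 36.226 s; τ₂ = 41.2/1.59 = 25.912 s.
Tank 1: C₁ = C_in(1 − e^(−t/τ₁)). Tank 2 (τ₁ ≠ τ₂): C₂ = C_in[1 − (τ₁ e^(−t/τ₁) − τ₂ e^(−t/τ₂))/(τ₁ − τ₂)].
At t = 84.3: e^(−t/τ₁) = 0.097585, e^(−t/τ₂) = 0.038645.
C₂ = 1.72·[1 − (36.226·0.097585 − 25.912·0.038645)/(10.314)] = 1.72·0.75435 = 1.2975 g/L.

1.30 g/L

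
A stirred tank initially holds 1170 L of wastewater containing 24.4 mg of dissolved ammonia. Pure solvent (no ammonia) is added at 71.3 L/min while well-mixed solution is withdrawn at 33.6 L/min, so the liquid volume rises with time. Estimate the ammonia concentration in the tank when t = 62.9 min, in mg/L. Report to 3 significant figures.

Let m(t) be the amount of ammonia. Volume: V(t) = V₀ + (Q_in − Q_out) t = 1170 + 37.700 t; V(62.9) = 3541.3 L.
Solute balance: dm/dt = 0 − Q_out C = −Q_out m/V(t).
dm/m = −Q_out dt/(V₀ + 37.700 t); integrating gives ln(m/m₀) = −(Q_out/(Q_in−Q_out)) ln(V/V₀).
m = m₀ (V₀/V)^(Q_out/(Q_in−Q_out)) = 24.4 × (1170/3541.3)^(0.89125) = 9.0932 mg.
C = m/V = 9.0932/3541.3 = 0.0025677 mg/L.

0.00257 mg/L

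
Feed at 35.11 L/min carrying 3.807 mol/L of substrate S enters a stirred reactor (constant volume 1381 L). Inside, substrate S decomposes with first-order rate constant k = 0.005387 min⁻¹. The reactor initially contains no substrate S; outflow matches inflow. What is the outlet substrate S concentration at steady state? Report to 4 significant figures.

3.141 mol/L

Species balance: V dC/dt = Q C_in − Q C − k V C.
At steady state: 0 = Q C_in − (Q + kV) C_ss, so C_ss = Q C_in/(Q + kV).
C_ss = 35.11·3.807/(35.11 + 0.005387·1381) = 133.664/42.5494 = 3.14138 mol/L.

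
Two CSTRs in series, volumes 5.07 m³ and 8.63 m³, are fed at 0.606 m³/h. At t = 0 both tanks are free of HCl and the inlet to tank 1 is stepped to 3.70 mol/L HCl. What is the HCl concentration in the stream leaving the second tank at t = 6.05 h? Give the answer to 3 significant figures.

0.392 mol/L

Time constants: τᵢ = Vᵢ/Q for each well-mixed tank.
τ₁ = 5.07/0.606 = 8.3663 h; τ₂ = 8.63/0.606 = 14.241 h.
Solving the cascade with C₁(0)=C₂(0)=0 gives C₂(t) = C_in[1 − (τ₁ e^(−t/τ₁) − τ₂ e^(−t/τ₂))/(τ₁ − τ₂)].
At t = 6.05: e^(−t/τ₁) = 0.48523, e^(−t/τ₂) = 0.65388.
C₂ = 3.70·[1 − (8.3663·0.48523 − 14.241·0.65388)/(-5.8746)] = 3.70·0.10593 = 0.39196 mol/L.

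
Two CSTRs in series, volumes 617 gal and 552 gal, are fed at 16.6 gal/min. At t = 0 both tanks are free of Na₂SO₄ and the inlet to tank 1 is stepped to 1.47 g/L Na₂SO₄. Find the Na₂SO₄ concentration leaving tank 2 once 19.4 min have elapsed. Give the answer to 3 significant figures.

0.156 g/L

Species balance on tank i: dCᵢ/dt = (Cᵢ₋₁ − Cᵢ)/τᵢ with τᵢ = Vᵢ/Q.
τ₁ = 617/16.6 = 37.169 min; τ₂ = 552/16.6 = 33.253 min.
Solving the cascade with C₁(0)=C₂(0)=0 gives C₂(t) = C_in[1 − (τ₁ e^(−t/τ₁) − τ₂ e^(−t/τ₂))/(τ₁ − τ₂)].
At t = 19.4: e^(−t/τ₁) = 0.59337, e^(−t/τ₂) = 0.55799.
C₂ = 1.47·[1 − (37.169·0.59337 − 33.253·0.55799)/(3.9157)] = 1.47·0.10626 = 0.15620 g/L.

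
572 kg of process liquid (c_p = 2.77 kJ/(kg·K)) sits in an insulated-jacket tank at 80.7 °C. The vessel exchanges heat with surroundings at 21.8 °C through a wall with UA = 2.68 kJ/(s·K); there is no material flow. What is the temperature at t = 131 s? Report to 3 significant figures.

69.0 °C

Lumped-capacitance energy balance: M c_p dT/dt = UA(T_amb − T).
dT/dt = (T_ss − T)/τ with T_ss = T_amb = 21.800 °C, τ = M c_p/UA = 572·2.77/2.68 = 591.21 s.
This is linear first-order; T(t) = T_ss + (T₀ − T_ss) e^(−t/τ).
T(131) = 21.800 + (58.900)·0.80125 = 68.994 °C.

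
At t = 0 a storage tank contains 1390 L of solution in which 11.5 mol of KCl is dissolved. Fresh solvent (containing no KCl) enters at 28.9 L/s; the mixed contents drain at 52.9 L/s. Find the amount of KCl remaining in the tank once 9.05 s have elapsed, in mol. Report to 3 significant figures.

Let m(t) be the amount of KCl. Volume: V(t) = V₀ + (Q_in − Q_out) t = 1390 − 24.000 t; V(9.05) = 1172.8 L.
No KCl enters, so dm/dt = −Q_out · (m/V).
Separate: dm/m = −Q_out dt/V(t) ⇒ ln(m/m₀) = −(Q_out/(Q_in−Q_out)) ln(V/V₀).
m = m₀ (V₀/V)^(Q_out/(Q_in−Q_out)) = 11.5 × (1390/1172.8)^(-2.2042) = 7.9077 mol.

7.91 mol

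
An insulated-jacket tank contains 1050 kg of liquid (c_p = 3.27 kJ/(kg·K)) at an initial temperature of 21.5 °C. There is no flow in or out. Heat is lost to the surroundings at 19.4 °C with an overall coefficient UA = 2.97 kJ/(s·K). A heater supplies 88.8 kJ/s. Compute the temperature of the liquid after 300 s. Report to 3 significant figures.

27.9 °C

Lumped-capacitance energy balance: M c_p dT/dt = UA(T_amb − T) + Q̇.
dT/dt = (T_ss − T)/τ with T_ss = T_amb + Q̇/UA = 19.4 + 88.8/2.97 = 49.299 °C, τ = M c_p/UA = 1050·3.27/2.97 = 1156.1 s.
This is linear first-order; T(t) = T_ss + (T₀ − T_ss) e^(−t/τ).
T(300) = 49.299 + (-27.799)·0.77144 = 27.854 °C.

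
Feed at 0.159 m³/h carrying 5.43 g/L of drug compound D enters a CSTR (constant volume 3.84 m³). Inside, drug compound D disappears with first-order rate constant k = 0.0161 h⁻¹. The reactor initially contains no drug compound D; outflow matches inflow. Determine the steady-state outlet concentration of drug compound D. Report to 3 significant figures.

V dC/dt = Q(C_in − C) − k V C.
At steady state: 0 = Q C_in − (Q + kV) C_ss, so C_ss = Q C_in/(Q + kV).
C_ss = 0.159·5.43/(0.159 + 0.0161·3.84) = 0.86337/0.22082 = 3.9098 g/L.

3.91 g/L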